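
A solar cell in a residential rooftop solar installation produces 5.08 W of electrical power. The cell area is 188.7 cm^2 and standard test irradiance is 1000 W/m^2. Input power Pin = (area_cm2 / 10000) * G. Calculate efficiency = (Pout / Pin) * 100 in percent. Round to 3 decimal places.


First compute the input power:
  Pin = area_cm2 / 10000 * G = 188.7 / 10000 * 1000 = 18.87 W
Then compute efficiency:
  Efficiency = (Pout / Pin) * 100 = (5.08 / 18.87) * 100
  Efficiency = 26.921%

26.921


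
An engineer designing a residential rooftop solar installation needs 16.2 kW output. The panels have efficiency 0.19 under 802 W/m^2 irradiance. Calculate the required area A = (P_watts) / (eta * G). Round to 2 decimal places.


Convert target power to watts: P = 16.2 * 1000 = 16200.0 W
Compute denominator: eta * G = 0.19 * 802 = 152.38
Required area A = P / (eta * G) = 16200.0 / 152.38
A = 106.31 m^2

106.31


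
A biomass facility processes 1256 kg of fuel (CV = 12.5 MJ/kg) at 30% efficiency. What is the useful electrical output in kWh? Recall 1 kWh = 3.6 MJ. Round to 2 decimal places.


Total energy = mass * CV = 1256 * 12.5 = 15700.0 MJ
Useful energy = total * eta = 15700.0 * 0.3 = 4710.0 MJ
Convert to kWh: 4710.0 / 3.6
Useful energy = 1308.33 kWh

1308.33


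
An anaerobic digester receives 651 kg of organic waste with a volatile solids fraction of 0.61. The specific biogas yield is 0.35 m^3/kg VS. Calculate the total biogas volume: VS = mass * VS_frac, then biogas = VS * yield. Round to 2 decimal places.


Compute volatile solids:
  VS = mass * VS_fraction = 651 * 0.61 = 397.11 kg
Calculate biogas volume:
  Biogas = VS * specific_yield = 397.11 * 0.35
  Biogas = 138.99 m^3

138.99


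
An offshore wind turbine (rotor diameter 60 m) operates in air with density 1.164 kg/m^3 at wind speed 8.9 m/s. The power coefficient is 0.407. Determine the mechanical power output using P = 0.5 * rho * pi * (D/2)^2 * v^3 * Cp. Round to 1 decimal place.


Step 1 -- Compute swept area:
  A = pi * (D/2)^2 = pi * (60/2)^2 = 2827.43 m^2
Step 2 -- Apply wind power equation:
  P = 0.5 * rho * A * v^3 * Cp
  v^3 = 8.9^3 = 704.969
  P = 0.5 * 1.164 * 2827.43 * 704.969 * 0.407
  P = 472149.8 W

472149.8


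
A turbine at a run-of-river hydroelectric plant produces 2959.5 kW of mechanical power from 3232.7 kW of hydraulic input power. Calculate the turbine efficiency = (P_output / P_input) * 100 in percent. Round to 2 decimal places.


Turbine efficiency = (output power / input power) * 100
eta = (2959.5 / 3232.7) * 100
eta = 91.55%

91.55


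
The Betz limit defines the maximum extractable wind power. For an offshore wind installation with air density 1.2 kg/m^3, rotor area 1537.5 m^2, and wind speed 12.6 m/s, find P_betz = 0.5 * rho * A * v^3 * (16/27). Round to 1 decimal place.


The Betz coefficient Cp_max = 16/27 = 0.5926
v^3 = 12.6^3 = 2000.376
P_betz = 0.5 * rho * A * v^3 * Cp_max
P_betz = 0.5 * 1.2 * 1537.5 * 2000.376 * 0.5926
P_betz = 1093538.9 W

1093538.9


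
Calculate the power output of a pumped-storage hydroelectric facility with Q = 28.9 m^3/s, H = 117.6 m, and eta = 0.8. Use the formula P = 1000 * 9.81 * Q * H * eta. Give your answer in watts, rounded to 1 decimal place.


Apply the hydropower formula P = rho * g * Q * H * eta
rho * g = 1000 * 9.81 = 9810.0
P = 9810.0 * 28.9 * 117.6 * 0.8
P = 26672526.7 W

26672526.7


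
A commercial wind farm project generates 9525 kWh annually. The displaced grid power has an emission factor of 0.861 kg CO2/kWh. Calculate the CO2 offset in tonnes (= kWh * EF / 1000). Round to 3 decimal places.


CO2 offset in kg = generation * emission_factor
CO2 offset = 9525 * 0.861 = 8201.03 kg
Convert to tonnes:
  CO2 offset = 8201.03 / 1000 = 8.201 tonnes

8.201


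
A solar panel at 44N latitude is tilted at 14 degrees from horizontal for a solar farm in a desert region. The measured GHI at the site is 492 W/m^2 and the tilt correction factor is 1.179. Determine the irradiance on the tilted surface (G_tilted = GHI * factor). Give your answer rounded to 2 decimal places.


Identify the given values:
  GHI = 492 W/m^2, tilt correction factor = 1.179
Apply the formula G_tilted = GHI * factor:
  G_tilted = 492 * 1.179
  G_tilted = 580.07 W/m^2

580.07


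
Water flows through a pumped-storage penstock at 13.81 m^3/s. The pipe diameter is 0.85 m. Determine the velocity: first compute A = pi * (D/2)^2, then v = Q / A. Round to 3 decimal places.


Compute pipe cross-sectional area:
  A = pi * (D/2)^2 = pi * (0.85/2)^2 = 0.5675 m^2
Calculate velocity:
  v = Q / A = 13.81 / 0.5675
  v = 24.337 m/s

24.337


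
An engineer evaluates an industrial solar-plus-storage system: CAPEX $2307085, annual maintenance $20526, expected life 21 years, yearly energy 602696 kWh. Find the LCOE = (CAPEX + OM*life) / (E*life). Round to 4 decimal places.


Total cost = CAPEX + OM * lifetime = 2307085 + 20526 * 21 = 2307085 + 431046 = 2738131
Total generation = annual * lifetime = 602696 * 21 = 12656616 kWh
LCOE = 2738131 / 12656616
LCOE = 0.2163 $/kWh

0.2163


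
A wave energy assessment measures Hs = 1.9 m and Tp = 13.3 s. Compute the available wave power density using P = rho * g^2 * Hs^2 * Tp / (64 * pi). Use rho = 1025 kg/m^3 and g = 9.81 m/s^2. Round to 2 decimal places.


Apply wave power formula:
  g^2 = 9.81^2 = 96.2361
  Hs^2 = 1.9^2 = 3.61
  Numerator = rho * g^2 * Hs^2 * Tp = 1025 * 96.2361 * 3.61 * 13.3 = 4736098.47
  Denominator = 64 * pi = 201.0619
  P = 4736098.47 / 201.0619 = 23555.42 W/m

23555.42


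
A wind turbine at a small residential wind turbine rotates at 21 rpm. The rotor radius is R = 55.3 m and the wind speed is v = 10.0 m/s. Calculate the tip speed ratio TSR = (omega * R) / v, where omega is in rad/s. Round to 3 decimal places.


Convert rotational speed to rad/s:
  omega = 21 * 2 * pi / 60 = 2.1991 rad/s
Compute tip speed:
  v_tip = omega * R = 2.1991 * 55.3 = 121.611 m/s
Tip speed ratio:
  TSR = v_tip / v_wind = 121.611 / 10.0 = 12.161

12.161


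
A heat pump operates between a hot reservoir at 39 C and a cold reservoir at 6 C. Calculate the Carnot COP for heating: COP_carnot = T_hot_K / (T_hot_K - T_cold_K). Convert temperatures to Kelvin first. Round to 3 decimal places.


Convert to Kelvin:
  T_hot = 39 + 273.15 = 312.15 K
  T_cold = 6 + 273.15 = 279.15 K
Apply Carnot COP formula:
  COP = T_hot_K / (T_hot_K - T_cold_K) = 312.15 / 33.0
  COP = 9.459

9.459


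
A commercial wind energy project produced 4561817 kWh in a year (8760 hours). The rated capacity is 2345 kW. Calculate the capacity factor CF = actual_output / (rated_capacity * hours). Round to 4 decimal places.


Capacity factor = actual output / maximum possible output
Maximum possible = rated * hours = 2345 * 8760 = 20542200 kWh
CF = 4561817 / 20542200
CF = 0.2221

0.2221


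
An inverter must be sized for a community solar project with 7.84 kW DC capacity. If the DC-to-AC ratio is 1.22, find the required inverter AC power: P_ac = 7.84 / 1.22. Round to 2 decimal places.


The inverter AC capacity is determined by the DC/AC ratio.
Given: P_dc = 7.84 kW, DC/AC ratio = 1.22
P_ac = P_dc / ratio = 7.84 / 1.22
P_ac = 6.43 kW

6.43


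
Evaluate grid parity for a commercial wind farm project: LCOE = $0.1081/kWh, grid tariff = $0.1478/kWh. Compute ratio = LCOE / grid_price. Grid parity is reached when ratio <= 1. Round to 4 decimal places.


Compare LCOE to grid price:
  LCOE = $0.1081/kWh, Grid price = $0.1478/kWh
  Ratio = LCOE / grid_price = 0.1081 / 0.1478 = 0.7314
  Grid parity achieved (ratio <= 1)? yes

0.7314


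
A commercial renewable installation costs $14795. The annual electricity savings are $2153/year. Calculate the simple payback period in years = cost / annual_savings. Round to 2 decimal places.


Simple payback period = initial cost / annual savings
Payback = 14795 / 2153
Payback = 6.87 years

6.87


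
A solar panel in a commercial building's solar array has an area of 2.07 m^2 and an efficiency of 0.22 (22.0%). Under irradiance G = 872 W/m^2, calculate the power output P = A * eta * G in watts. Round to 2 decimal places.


Use the solar power formula P = A * eta * G.
Given: A = 2.07 m^2, eta = 0.22, G = 872 W/m^2
P = 2.07 * 0.22 * 872
P = 397.11 W

397.11


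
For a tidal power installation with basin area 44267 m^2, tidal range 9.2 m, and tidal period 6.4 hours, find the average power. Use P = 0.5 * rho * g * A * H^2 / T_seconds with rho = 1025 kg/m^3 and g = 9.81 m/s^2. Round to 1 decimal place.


Convert period to seconds: T = 6.4 * 3600 = 23040.0 s
H^2 = 9.2^2 = 84.64
P = 0.5 * rho * g * A * H^2 / T
P = 0.5 * 1025 * 9.81 * 44267 * 84.64 / 23040.0
P = 817591.1 W

817591.1


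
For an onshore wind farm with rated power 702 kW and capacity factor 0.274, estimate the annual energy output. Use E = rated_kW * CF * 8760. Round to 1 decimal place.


Annual energy = rated_kW * capacity_factor * hours_per_year
Given: P_rated = 702 kW, CF = 0.274, hours = 8760
E = 702 * 0.274 * 8760
E = 1684968.5 kWh

1684968.5


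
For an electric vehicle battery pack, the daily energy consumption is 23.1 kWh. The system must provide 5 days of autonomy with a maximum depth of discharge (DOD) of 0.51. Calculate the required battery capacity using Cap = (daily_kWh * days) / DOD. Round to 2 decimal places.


Total energy needed = daily * days = 23.1 * 5 = 115.5 kWh
Account for depth of discharge:
  Cap = total_energy / DOD = 115.5 / 0.51
  Cap = 226.47 kWh

226.47


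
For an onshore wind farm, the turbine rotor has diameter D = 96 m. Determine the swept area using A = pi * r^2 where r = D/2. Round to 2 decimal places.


Compute the rotor radius:
  r = D / 2 = 96 / 2 = 48.0 m
Calculate swept area:
  A = pi * r^2 = pi * 48.0^2
  A = 7238.23 m^2

7238.23


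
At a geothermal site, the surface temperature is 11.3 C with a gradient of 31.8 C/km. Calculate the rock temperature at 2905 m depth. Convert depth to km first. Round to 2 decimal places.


Convert depth to km: 2905 / 1000 = 2.905 km
Temperature increase = gradient * depth_km = 31.8 * 2.905 = 92.38 C
Temperature at depth = T_surface + delta_T = 11.3 + 92.38
T = 103.68 C

103.68


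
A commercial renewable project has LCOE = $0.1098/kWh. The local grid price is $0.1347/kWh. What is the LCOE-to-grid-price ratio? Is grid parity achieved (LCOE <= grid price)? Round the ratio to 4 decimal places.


Compare LCOE to grid price:
  LCOE = $0.1098/kWh, Grid price = $0.1347/kWh
  Ratio = LCOE / grid_price = 0.1098 / 0.1347 = 0.8151
  Grid parity achieved (ratio <= 1)? yes

0.8151


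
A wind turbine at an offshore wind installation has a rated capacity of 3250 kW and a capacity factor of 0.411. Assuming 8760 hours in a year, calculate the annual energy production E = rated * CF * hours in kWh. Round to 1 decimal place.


Annual energy = rated_kW * capacity_factor * hours_per_year
Given: P_rated = 3250 kW, CF = 0.411, hours = 8760
E = 3250 * 0.411 * 8760
E = 11701170.0 kWh

11701170.0


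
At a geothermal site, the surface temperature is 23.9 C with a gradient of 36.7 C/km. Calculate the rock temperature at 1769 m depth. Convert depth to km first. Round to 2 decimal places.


Convert depth to km: 1769 / 1000 = 1.769 km
Temperature increase = gradient * depth_km = 36.7 * 1.769 = 64.92 C
Temperature at depth = T_surface + delta_T = 23.9 + 64.92
T = 88.82 C

88.82


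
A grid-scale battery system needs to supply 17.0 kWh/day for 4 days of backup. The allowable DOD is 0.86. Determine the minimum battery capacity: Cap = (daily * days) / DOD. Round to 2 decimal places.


Total energy needed = daily * days = 17.0 * 4 = 68.0 kWh
Account for depth of discharge:
  Cap = total_energy / DOD = 68.0 / 0.86
  Cap = 79.07 kWh

79.07


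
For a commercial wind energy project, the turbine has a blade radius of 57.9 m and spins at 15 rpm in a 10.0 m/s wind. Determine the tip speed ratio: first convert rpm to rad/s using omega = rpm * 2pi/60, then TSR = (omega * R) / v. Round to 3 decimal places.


Convert rotational speed to rad/s:
  omega = 15 * 2 * pi / 60 = 1.5708 rad/s
Compute tip speed:
  v_tip = omega * R = 1.5708 * 57.9 = 90.949 m/s
Tip speed ratio:
  TSR = v_tip / v_wind = 90.949 / 10.0 = 9.095

9.095


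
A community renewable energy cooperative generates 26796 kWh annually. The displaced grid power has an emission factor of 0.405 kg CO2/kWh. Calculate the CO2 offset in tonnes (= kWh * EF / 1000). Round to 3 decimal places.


CO2 offset in kg = generation * emission_factor
CO2 offset = 26796 * 0.405 = 10852.38 kg
Convert to tonnes:
  CO2 offset = 10852.38 / 1000 = 10.852 tonnes

10.852


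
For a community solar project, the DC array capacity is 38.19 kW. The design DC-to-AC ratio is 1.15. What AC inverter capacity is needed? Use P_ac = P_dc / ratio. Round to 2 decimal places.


The inverter AC capacity is determined by the DC/AC ratio.
Given: P_dc = 38.19 kW, DC/AC ratio = 1.15
P_ac = P_dc / ratio = 38.19 / 1.15
P_ac = 33.21 kW

33.21


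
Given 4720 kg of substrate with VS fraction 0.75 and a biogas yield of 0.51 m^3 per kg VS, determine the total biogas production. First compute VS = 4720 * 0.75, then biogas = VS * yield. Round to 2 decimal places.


Compute volatile solids:
  VS = mass * VS_fraction = 4720 * 0.75 = 3540.0 kg
Calculate biogas volume:
  Biogas = VS * specific_yield = 3540.0 * 0.51
  Biogas = 1805.40 m^3

1805.40


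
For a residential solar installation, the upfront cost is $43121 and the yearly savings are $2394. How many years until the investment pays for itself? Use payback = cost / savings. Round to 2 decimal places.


Simple payback period = initial cost / annual savings
Payback = 43121 / 2394
Payback = 18.01 years

18.01


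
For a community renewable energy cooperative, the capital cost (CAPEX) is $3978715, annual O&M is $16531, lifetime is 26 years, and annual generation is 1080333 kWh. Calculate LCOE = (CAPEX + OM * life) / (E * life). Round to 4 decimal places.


Total cost = CAPEX + OM * lifetime = 3978715 + 16531 * 26 = 3978715 + 429806 = 4408521
Total generation = annual * lifetime = 1080333 * 26 = 28088658 kWh
LCOE = 4408521 / 28088658
LCOE = 0.1570 $/kWh

0.1570


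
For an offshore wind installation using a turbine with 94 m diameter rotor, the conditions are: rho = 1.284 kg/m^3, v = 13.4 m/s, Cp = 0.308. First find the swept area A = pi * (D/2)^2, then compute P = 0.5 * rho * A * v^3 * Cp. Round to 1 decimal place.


Step 1 -- Compute swept area:
  A = pi * (D/2)^2 = pi * (94/2)^2 = 6939.78 m^2
Step 2 -- Apply wind power equation:
  P = 0.5 * rho * A * v^3 * Cp
  v^3 = 13.4^3 = 2406.104
  P = 0.5 * 1.284 * 6939.78 * 2406.104 * 0.308
  P = 3301761.7 W

3301761.7


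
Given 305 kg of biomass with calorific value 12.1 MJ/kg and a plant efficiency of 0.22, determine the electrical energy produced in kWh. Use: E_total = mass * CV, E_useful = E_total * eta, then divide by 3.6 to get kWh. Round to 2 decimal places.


Total energy = mass * CV = 305 * 12.1 = 3690.5 MJ
Useful energy = total * eta = 3690.5 * 0.22 = 811.91 MJ
Convert to kWh: 811.91 / 3.6
Useful energy = 225.53 kWh

225.53


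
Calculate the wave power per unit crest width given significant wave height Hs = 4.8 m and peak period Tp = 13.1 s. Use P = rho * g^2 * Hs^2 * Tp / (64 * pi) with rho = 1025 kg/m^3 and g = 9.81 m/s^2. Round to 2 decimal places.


Apply wave power formula:
  g^2 = 9.81^2 = 96.2361
  Hs^2 = 4.8^2 = 23.04
  Numerator = rho * g^2 * Hs^2 * Tp = 1025 * 96.2361 * 23.04 * 13.1 = 29772523.76
  Denominator = 64 * pi = 201.0619
  P = 29772523.76 / 201.0619 = 148076.39 W/m

148076.39


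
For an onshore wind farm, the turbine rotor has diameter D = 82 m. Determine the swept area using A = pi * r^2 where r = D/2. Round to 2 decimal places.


Compute the rotor radius:
  r = D / 2 = 82 / 2 = 41.0 m
Calculate swept area:
  A = pi * r^2 = pi * 41.0^2
  A = 5281.02 m^2

5281.02


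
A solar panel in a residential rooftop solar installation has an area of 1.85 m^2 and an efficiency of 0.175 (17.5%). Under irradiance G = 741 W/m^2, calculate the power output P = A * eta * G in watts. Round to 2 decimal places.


Use the solar power formula P = A * eta * G.
Given: A = 1.85 m^2, eta = 0.175, G = 741 W/m^2
P = 1.85 * 0.175 * 741
P = 239.90 W

239.90


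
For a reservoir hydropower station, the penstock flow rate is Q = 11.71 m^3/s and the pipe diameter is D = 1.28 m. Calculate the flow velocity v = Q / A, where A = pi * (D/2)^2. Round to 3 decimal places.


Compute pipe cross-sectional area:
  A = pi * (D/2)^2 = pi * (1.28/2)^2 = 1.2868 m^2
Calculate velocity:
  v = Q / A = 11.71 / 1.2868
  v = 9.100 m/s

9.100


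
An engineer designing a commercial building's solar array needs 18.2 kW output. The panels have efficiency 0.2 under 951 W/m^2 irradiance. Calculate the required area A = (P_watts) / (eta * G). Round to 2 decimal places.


Convert target power to watts: P = 18.2 * 1000 = 18200.0 W
Compute denominator: eta * G = 0.2 * 951 = 190.2
Required area A = P / (eta * G) = 18200.0 / 190.2
A = 95.69 m^2

95.69


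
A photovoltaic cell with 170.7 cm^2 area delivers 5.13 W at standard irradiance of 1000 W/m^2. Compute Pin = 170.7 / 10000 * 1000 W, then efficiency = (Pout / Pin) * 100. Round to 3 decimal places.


First compute the input power:
  Pin = area_cm2 / 10000 * G = 170.7 / 10000 * 1000 = 17.07 W
Then compute efficiency:
  Efficiency = (Pout / Pin) * 100 = (5.13 / 17.07) * 100
  Efficiency = 30.053%

30.053


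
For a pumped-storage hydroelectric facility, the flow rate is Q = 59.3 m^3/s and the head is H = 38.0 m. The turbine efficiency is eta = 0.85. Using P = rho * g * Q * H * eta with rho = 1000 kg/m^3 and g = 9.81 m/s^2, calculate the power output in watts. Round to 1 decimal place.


Apply the hydropower formula P = rho * g * Q * H * eta
rho * g = 1000 * 9.81 = 9810.0
P = 9810.0 * 59.3 * 38.0 * 0.85
P = 18789975.9 W

18789975.9


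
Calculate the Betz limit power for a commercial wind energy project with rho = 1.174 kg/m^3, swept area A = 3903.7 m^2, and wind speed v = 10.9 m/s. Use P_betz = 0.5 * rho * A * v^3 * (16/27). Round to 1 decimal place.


The Betz coefficient Cp_max = 16/27 = 0.5926
v^3 = 10.9^3 = 1295.029
P_betz = 0.5 * rho * A * v^3 * Cp_max
P_betz = 0.5 * 1.174 * 3903.7 * 1295.029 * 0.5926
P_betz = 1758531.9 W

1758531.9


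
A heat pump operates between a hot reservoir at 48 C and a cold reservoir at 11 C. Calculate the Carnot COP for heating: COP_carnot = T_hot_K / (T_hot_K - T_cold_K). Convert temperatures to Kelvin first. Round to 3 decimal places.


Convert to Kelvin:
  T_hot = 48 + 273.15 = 321.15 K
  T_cold = 11 + 273.15 = 284.15 K
Apply Carnot COP formula:
  COP = T_hot_K / (T_hot_K - T_cold_K) = 321.15 / 37.0
  COP = 8.680

8.680


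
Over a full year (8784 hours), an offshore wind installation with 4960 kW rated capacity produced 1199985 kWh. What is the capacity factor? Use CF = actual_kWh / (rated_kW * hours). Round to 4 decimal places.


Capacity factor = actual output / maximum possible output
Maximum possible = rated * hours = 4960 * 8784 = 43568640 kWh
CF = 1199985 / 43568640
CF = 0.0275

0.0275


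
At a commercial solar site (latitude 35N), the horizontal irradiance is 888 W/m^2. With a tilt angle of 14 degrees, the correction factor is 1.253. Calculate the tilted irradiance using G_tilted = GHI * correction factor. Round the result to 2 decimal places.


Identify the given values:
  GHI = 888 W/m^2, tilt correction factor = 1.253
Apply the formula G_tilted = GHI * factor:
  G_tilted = 888 * 1.253
  G_tilted = 1112.66 W/m^2

1112.66


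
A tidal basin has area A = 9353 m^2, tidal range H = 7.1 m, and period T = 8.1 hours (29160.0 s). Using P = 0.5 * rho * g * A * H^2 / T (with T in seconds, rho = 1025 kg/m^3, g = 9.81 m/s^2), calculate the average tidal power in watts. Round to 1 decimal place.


Convert period to seconds: T = 8.1 * 3600 = 29160.0 s
H^2 = 7.1^2 = 50.41
P = 0.5 * rho * g * A * H^2 / T
P = 0.5 * 1025 * 9.81 * 9353 * 50.41 / 29160.0
P = 81291.1 W

81291.1


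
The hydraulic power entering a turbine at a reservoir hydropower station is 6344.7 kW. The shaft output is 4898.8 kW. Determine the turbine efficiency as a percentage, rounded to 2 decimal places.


Turbine efficiency = (output power / input power) * 100
eta = (4898.8 / 6344.7) * 100
eta = 77.21%

77.21


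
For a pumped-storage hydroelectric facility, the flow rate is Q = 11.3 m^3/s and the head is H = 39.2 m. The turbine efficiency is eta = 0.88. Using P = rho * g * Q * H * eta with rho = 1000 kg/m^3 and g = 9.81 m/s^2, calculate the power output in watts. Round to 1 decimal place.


Apply the hydropower formula P = rho * g * Q * H * eta
rho * g = 1000 * 9.81 = 9810.0
P = 9810.0 * 11.3 * 39.2 * 0.88
P = 3823985.1 W

3823985.1


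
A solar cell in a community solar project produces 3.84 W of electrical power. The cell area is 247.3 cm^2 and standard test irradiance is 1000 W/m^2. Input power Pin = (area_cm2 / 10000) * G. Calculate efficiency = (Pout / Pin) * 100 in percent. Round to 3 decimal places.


First compute the input power:
  Pin = area_cm2 / 10000 * G = 247.3 / 10000 * 1000 = 24.73 W
Then compute efficiency:
  Efficiency = (Pout / Pin) * 100 = (3.84 / 24.73) * 100
  Efficiency = 15.528%

15.528


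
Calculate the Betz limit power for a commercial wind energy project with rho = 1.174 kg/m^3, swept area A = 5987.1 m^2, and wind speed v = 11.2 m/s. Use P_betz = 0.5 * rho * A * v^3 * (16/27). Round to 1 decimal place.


The Betz coefficient Cp_max = 16/27 = 0.5926
v^3 = 11.2^3 = 1404.928
P_betz = 0.5 * rho * A * v^3 * Cp_max
P_betz = 0.5 * 1.174 * 5987.1 * 1404.928 * 0.5926
P_betz = 2925936.5 W

2925936.5


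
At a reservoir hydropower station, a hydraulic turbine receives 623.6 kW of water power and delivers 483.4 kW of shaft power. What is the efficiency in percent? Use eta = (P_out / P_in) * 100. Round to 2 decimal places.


Turbine efficiency = (output power / input power) * 100
eta = (483.4 / 623.6) * 100
eta = 77.52%

77.52


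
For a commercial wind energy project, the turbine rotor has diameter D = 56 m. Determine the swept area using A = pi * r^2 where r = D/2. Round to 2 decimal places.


Compute the rotor radius:
  r = D / 2 = 56 / 2 = 28.0 m
Calculate swept area:
  A = pi * r^2 = pi * 28.0^2
  A = 2463.01 m^2

2463.01


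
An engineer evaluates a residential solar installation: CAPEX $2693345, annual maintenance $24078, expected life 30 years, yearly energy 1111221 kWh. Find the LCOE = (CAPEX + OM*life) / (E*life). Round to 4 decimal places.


Total cost = CAPEX + OM * lifetime = 2693345 + 24078 * 30 = 2693345 + 722340 = 3415685
Total generation = annual * lifetime = 1111221 * 30 = 33336630 kWh
LCOE = 3415685 / 33336630
LCOE = 0.1025 $/kWh

0.1025


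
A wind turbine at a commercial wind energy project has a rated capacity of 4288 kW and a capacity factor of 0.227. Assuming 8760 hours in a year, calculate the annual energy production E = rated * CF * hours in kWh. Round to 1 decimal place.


Annual energy = rated_kW * capacity_factor * hours_per_year
Given: P_rated = 4288 kW, CF = 0.227, hours = 8760
E = 4288 * 0.227 * 8760
E = 8526773.8 kWh

8526773.8


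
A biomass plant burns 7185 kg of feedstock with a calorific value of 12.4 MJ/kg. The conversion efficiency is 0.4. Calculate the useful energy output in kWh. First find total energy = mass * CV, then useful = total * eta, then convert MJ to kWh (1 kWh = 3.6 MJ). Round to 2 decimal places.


Total energy = mass * CV = 7185 * 12.4 = 89094.0 MJ
Useful energy = total * eta = 89094.0 * 0.4 = 35637.6 MJ
Convert to kWh: 35637.6 / 3.6
Useful energy = 9899.33 kWh

9899.33


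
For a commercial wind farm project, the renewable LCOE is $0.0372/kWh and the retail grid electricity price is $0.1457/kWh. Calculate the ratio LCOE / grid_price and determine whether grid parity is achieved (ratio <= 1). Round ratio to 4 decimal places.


Compare LCOE to grid price:
  LCOE = $0.0372/kWh, Grid price = $0.1457/kWh
  Ratio = LCOE / grid_price = 0.0372 / 0.1457 = 0.2553
  Grid parity achieved (ratio <= 1)? yes

0.2553


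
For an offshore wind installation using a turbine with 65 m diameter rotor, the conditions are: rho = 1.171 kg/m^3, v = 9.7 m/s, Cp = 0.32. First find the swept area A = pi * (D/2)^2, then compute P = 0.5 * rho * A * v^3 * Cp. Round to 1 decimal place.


Step 1 -- Compute swept area:
  A = pi * (D/2)^2 = pi * (65/2)^2 = 3318.31 m^2
Step 2 -- Apply wind power equation:
  P = 0.5 * rho * A * v^3 * Cp
  v^3 = 9.7^3 = 912.673
  P = 0.5 * 1.171 * 3318.31 * 912.673 * 0.32
  P = 567425.3 W

567425.3


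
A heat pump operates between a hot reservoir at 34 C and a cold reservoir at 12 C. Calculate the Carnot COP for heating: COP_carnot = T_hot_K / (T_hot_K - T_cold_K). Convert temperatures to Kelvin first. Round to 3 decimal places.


Convert to Kelvin:
  T_hot = 34 + 273.15 = 307.15 K
  T_cold = 12 + 273.15 = 285.15 K
Apply Carnot COP formula:
  COP = T_hot_K / (T_hot_K - T_cold_K) = 307.15 / 22.0
  COP = 13.961

13.961


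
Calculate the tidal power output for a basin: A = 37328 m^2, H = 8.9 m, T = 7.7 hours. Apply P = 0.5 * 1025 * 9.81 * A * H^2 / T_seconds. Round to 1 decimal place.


Convert period to seconds: T = 7.7 * 3600 = 27720.0 s
H^2 = 8.9^2 = 79.21
P = 0.5 * rho * g * A * H^2 / T
P = 0.5 * 1025 * 9.81 * 37328 * 79.21 / 27720.0
P = 536271.1 W

536271.1


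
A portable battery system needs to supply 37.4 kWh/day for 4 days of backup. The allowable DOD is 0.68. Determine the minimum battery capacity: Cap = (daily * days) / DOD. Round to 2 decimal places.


Total energy needed = daily * days = 37.4 * 4 = 149.6 kWh
Account for depth of discharge:
  Cap = total_energy / DOD = 149.6 / 0.68
  Cap = 220.00 kWh

220.00


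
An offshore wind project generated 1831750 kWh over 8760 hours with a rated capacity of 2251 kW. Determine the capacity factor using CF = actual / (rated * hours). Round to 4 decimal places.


Capacity factor = actual output / maximum possible output
Maximum possible = rated * hours = 2251 * 8760 = 19718760 kWh
CF = 1831750 / 19718760
CF = 0.0929

0.0929


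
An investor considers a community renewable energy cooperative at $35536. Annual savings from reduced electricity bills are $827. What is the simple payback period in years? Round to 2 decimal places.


Simple payback period = initial cost / annual savings
Payback = 35536 / 827
Payback = 42.97 years

42.97


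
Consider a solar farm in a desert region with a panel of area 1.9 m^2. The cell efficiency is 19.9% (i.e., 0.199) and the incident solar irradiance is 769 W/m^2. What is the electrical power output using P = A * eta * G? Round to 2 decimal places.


Use the solar power formula P = A * eta * G.
Given: A = 1.9 m^2, eta = 0.199, G = 769 W/m^2
P = 1.9 * 0.199 * 769
P = 290.76 W

290.76


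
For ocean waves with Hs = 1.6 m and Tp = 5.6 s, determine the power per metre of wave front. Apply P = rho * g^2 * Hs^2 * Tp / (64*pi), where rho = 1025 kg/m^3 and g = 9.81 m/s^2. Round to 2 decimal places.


Apply wave power formula:
  g^2 = 9.81^2 = 96.2361
  Hs^2 = 1.6^2 = 2.56
  Numerator = rho * g^2 * Hs^2 * Tp = 1025 * 96.2361 * 2.56 * 5.6 = 1414131.75
  Denominator = 64 * pi = 201.0619
  P = 1414131.75 / 201.0619 = 7033.31 W/m

7033.31


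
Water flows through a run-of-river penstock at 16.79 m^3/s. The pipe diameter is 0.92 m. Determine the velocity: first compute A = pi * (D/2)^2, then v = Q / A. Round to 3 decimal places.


Compute pipe cross-sectional area:
  A = pi * (D/2)^2 = pi * (0.92/2)^2 = 0.6648 m^2
Calculate velocity:
  v = Q / A = 16.79 / 0.6648
  v = 25.257 m/s

25.257


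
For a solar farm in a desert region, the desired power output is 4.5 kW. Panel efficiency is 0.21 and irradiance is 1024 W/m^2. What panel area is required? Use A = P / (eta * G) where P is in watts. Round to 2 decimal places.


Convert target power to watts: P = 4.5 * 1000 = 4500.0 W
Compute denominator: eta * G = 0.21 * 1024 = 215.04
Required area A = P / (eta * G) = 4500.0 / 215.04
A = 20.93 m^2

20.93


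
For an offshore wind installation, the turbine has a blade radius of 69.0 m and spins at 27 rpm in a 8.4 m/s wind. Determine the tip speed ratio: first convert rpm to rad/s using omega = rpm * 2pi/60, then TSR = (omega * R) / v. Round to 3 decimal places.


Convert rotational speed to rad/s:
  omega = 27 * 2 * pi / 60 = 2.8274 rad/s
Compute tip speed:
  v_tip = omega * R = 2.8274 * 69.0 = 195.093 m/s
Tip speed ratio:
  TSR = v_tip / v_wind = 195.093 / 8.4 = 23.225

23.225


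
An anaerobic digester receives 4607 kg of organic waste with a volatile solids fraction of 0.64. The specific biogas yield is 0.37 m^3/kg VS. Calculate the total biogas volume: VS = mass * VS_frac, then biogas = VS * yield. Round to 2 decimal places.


Compute volatile solids:
  VS = mass * VS_fraction = 4607 * 0.64 = 2948.48 kg
Calculate biogas volume:
  Biogas = VS * specific_yield = 2948.48 * 0.37
  Biogas = 1090.94 m^3

1090.94


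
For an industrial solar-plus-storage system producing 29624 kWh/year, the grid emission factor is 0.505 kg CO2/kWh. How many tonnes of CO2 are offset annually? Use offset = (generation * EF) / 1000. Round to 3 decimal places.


CO2 offset in kg = generation * emission_factor
CO2 offset = 29624 * 0.505 = 14960.12 kg
Convert to tonnes:
  CO2 offset = 14960.12 / 1000 = 14.960 tonnes

14.960


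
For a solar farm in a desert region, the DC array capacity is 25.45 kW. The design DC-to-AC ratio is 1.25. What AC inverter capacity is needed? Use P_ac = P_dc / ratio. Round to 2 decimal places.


The inverter AC capacity is determined by the DC/AC ratio.
Given: P_dc = 25.45 kW, DC/AC ratio = 1.25
P_ac = P_dc / ratio = 25.45 / 1.25
P_ac = 20.36 kW

20.36


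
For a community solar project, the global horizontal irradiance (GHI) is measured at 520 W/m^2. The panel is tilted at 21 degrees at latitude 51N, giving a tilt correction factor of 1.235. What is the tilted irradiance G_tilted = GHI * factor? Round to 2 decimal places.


Identify the given values:
  GHI = 520 W/m^2, tilt correction factor = 1.235
Apply the formula G_tilted = GHI * factor:
  G_tilted = 520 * 1.235
  G_tilted = 642.20 W/m^2

642.20


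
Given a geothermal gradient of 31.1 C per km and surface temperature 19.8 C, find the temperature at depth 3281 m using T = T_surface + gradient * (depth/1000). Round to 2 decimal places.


Convert depth to km: 3281 / 1000 = 3.281 km
Temperature increase = gradient * depth_km = 31.1 * 3.281 = 102.04 C
Temperature at depth = T_surface + delta_T = 19.8 + 102.04
T = 121.84 C

121.84


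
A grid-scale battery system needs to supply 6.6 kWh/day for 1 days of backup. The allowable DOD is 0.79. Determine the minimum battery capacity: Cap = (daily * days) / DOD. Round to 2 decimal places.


Total energy needed = daily * days = 6.6 * 1 = 6.6 kWh
Account for depth of discharge:
  Cap = total_energy / DOD = 6.6 / 0.79
  Cap = 8.35 kWh

8.35


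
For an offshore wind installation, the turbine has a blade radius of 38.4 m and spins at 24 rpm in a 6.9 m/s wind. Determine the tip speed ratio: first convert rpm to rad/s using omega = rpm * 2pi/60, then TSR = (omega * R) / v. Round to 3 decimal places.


Convert rotational speed to rad/s:
  omega = 24 * 2 * pi / 60 = 2.5133 rad/s
Compute tip speed:
  v_tip = omega * R = 2.5133 * 38.4 = 96.51 m/s
Tip speed ratio:
  TSR = v_tip / v_wind = 96.51 / 6.9 = 13.987

13.987


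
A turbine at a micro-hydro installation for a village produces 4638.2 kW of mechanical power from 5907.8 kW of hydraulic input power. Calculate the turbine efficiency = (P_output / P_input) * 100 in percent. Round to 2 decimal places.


Turbine efficiency = (output power / input power) * 100
eta = (4638.2 / 5907.8) * 100
eta = 78.51%

78.51


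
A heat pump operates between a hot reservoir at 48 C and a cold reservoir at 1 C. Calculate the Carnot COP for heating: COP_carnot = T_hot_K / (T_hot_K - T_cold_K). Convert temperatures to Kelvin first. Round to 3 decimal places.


Convert to Kelvin:
  T_hot = 48 + 273.15 = 321.15 K
  T_cold = 1 + 273.15 = 274.15 K
Apply Carnot COP formula:
  COP = T_hot_K / (T_hot_K - T_cold_K) = 321.15 / 47.0
  COP = 6.833

6.833


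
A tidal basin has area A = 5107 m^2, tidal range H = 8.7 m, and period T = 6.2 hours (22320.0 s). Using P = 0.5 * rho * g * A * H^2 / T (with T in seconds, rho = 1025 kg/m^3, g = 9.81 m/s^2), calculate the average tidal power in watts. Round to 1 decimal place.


Convert period to seconds: T = 6.2 * 3600 = 22320.0 s
H^2 = 8.7^2 = 75.69
P = 0.5 * rho * g * A * H^2 / T
P = 0.5 * 1025 * 9.81 * 5107 * 75.69 / 22320.0
P = 87070.9 W

87070.9


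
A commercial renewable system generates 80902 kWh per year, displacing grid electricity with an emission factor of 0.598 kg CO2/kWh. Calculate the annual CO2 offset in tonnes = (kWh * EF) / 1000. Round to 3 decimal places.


CO2 offset in kg = generation * emission_factor
CO2 offset = 80902 * 0.598 = 48379.4 kg
Convert to tonnes:
  CO2 offset = 48379.4 / 1000 = 48.379 tonnes

48.379


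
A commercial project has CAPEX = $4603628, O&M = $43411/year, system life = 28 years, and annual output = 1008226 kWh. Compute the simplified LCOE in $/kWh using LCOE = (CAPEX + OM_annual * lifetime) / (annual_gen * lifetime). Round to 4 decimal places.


Total cost = CAPEX + OM * lifetime = 4603628 + 43411 * 28 = 4603628 + 1215508 = 5819136
Total generation = annual * lifetime = 1008226 * 28 = 28230328 kWh
LCOE = 5819136 / 28230328
LCOE = 0.2061 $/kWh

0.2061


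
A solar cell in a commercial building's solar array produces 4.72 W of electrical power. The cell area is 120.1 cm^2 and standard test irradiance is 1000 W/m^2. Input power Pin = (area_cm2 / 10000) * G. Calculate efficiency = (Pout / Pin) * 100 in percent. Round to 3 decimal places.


First compute the input power:
  Pin = area_cm2 / 10000 * G = 120.1 / 10000 * 1000 = 12.01 W
Then compute efficiency:
  Efficiency = (Pout / Pin) * 100 = (4.72 / 12.01) * 100
  Efficiency = 39.301%

39.301


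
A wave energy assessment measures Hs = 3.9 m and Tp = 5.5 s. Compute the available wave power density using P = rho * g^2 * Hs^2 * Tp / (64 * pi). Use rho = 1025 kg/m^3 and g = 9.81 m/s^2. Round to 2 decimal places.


Apply wave power formula:
  g^2 = 9.81^2 = 96.2361
  Hs^2 = 3.9^2 = 15.21
  Numerator = rho * g^2 * Hs^2 * Tp = 1025 * 96.2361 * 15.21 * 5.5 = 8251896.72
  Denominator = 64 * pi = 201.0619
  P = 8251896.72 / 201.0619 = 41041.57 W/m

41041.57


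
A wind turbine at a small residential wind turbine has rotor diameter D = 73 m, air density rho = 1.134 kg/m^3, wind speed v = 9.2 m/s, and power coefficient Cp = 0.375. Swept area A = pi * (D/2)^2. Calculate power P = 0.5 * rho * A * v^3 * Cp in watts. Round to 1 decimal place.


Step 1 -- Compute swept area:
  A = pi * (D/2)^2 = pi * (73/2)^2 = 4185.39 m^2
Step 2 -- Apply wind power equation:
  P = 0.5 * rho * A * v^3 * Cp
  v^3 = 9.2^3 = 778.688
  P = 0.5 * 1.134 * 4185.39 * 778.688 * 0.375
  P = 692968.4 W

692968.4


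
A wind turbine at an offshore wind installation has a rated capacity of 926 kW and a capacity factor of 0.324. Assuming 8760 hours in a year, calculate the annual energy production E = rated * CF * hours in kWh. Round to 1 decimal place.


Annual energy = rated_kW * capacity_factor * hours_per_year
Given: P_rated = 926 kW, CF = 0.324, hours = 8760
E = 926 * 0.324 * 8760
E = 2628210.2 kWh

2628210.2


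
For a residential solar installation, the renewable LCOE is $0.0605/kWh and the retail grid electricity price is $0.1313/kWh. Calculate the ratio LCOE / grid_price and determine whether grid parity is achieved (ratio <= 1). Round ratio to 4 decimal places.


Compare LCOE to grid price:
  LCOE = $0.0605/kWh, Grid price = $0.1313/kWh
  Ratio = LCOE / grid_price = 0.0605 / 0.1313 = 0.4608
  Grid parity achieved (ratio <= 1)? yes

0.4608


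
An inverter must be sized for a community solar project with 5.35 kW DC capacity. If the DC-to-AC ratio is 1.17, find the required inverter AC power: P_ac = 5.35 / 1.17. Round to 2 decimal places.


The inverter AC capacity is determined by the DC/AC ratio.
Given: P_dc = 5.35 kW, DC/AC ratio = 1.17
P_ac = P_dc / ratio = 5.35 / 1.17
P_ac = 4.57 kW

4.57


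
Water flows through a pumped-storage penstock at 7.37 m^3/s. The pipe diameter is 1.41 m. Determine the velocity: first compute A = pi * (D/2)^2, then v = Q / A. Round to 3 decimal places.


Compute pipe cross-sectional area:
  A = pi * (D/2)^2 = pi * (1.41/2)^2 = 1.5615 m^2
Calculate velocity:
  v = Q / A = 7.37 / 1.5615
  v = 4.720 m/s

4.720


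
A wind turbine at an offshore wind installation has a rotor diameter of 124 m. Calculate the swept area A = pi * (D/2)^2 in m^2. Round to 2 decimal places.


Compute the rotor radius:
  r = D / 2 = 124 / 2 = 62.0 m
Calculate swept area:
  A = pi * r^2 = pi * 62.0^2
  A = 12076.28 m^2

12076.28


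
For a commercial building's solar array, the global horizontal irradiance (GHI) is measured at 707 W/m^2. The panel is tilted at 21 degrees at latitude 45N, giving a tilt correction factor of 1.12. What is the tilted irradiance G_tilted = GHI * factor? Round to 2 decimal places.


Identify the given values:
  GHI = 707 W/m^2, tilt correction factor = 1.12
Apply the formula G_tilted = GHI * factor:
  G_tilted = 707 * 1.12
  G_tilted = 791.84 W/m^2

791.84


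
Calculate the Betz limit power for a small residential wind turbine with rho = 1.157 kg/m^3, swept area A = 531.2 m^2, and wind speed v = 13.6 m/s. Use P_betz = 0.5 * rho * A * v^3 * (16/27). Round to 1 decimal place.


The Betz coefficient Cp_max = 16/27 = 0.5926
v^3 = 13.6^3 = 2515.456
P_betz = 0.5 * rho * A * v^3 * Cp_max
P_betz = 0.5 * 1.157 * 531.2 * 2515.456 * 0.5926
P_betz = 458072.7 W

458072.7


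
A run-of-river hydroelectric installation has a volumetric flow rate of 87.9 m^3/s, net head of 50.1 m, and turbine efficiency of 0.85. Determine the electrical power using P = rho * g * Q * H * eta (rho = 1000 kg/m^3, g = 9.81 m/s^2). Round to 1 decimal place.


Apply the hydropower formula P = rho * g * Q * H * eta
rho * g = 1000 * 9.81 = 9810.0
P = 9810.0 * 87.9 * 50.1 * 0.85
P = 36721002.9 W

36721002.9


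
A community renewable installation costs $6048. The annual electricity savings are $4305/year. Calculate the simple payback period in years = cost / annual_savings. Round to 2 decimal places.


Simple payback period = initial cost / annual savings
Payback = 6048 / 4305
Payback = 1.40 years

1.40


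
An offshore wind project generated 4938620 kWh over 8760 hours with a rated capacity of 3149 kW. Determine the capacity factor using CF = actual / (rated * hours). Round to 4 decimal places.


Capacity factor = actual output / maximum possible output
Maximum possible = rated * hours = 3149 * 8760 = 27585240 kWh
CF = 4938620 / 27585240
CF = 0.1790

0.1790


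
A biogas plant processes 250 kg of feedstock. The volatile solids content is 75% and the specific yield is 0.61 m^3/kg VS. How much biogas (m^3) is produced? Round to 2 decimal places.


Compute volatile solids:
  VS = mass * VS_fraction = 250 * 0.75 = 187.5 kg
Calculate biogas volume:
  Biogas = VS * specific_yield = 187.5 * 0.61
  Biogas = 114.38 m^3

114.38


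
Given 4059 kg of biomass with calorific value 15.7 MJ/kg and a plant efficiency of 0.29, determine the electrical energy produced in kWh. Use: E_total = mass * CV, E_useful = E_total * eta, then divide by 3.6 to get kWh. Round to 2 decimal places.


Total energy = mass * CV = 4059 * 15.7 = 63726.3 MJ
Useful energy = total * eta = 63726.3 * 0.29 = 18480.63 MJ
Convert to kWh: 18480.63 / 3.6
Useful energy = 5133.51 kWh

5133.51


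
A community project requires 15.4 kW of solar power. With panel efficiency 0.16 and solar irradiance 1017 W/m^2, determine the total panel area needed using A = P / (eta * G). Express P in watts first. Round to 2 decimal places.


Convert target power to watts: P = 15.4 * 1000 = 15400.0 W
Compute denominator: eta * G = 0.16 * 1017 = 162.72
Required area A = P / (eta * G) = 15400.0 / 162.72
A = 94.64 m^2

94.64
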